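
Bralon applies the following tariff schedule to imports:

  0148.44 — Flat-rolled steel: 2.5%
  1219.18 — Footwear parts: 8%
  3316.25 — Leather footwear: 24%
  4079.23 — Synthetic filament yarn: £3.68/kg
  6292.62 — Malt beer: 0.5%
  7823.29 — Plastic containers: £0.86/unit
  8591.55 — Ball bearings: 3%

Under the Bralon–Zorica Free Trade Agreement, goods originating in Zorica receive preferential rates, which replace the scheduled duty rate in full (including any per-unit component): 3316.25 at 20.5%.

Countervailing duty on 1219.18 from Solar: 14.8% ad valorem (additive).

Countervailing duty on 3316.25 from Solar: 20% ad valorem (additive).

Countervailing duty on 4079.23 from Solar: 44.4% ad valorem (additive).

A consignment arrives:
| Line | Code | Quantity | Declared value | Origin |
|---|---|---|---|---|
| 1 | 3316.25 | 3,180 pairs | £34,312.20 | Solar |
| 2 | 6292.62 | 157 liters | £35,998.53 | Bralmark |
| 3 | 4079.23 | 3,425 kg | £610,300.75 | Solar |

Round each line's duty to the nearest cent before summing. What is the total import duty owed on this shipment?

Line 1 (3316.25, Solar, 3,180 pairs, £34,312.20):
Base rate for 3316.25 is 24%.
3316.25 has an FTA preferential rate, but origin Solar is not Zorica; base rate stands.
Additional duty on 3316.25 from Solar: +20%. Applied ad valorem rate: 24% + 20% = 44%.
Duty = £34,312.20 × 44% = £15,097.37.
Line 2 (6292.62, Bralmark, 157 liters, £35,998.53):
Base rate for 6292.62 is 0.5%.
Duty = £35,998.53 × 0.5% = £179.99.
Line 3 (4079.23, Solar, 3,425 kg, £610,300.75):
Base rate for 4079.23 is £3.68/kg.
Additional duty on 4079.23 from Solar: +44.4% ad valorem. Applied ad valorem rate = 44.4%.
Duty = £610,300.75 × 44.4% + 3,425 × £3.68 = £283,577.53.
Total = £15,097.37 + £179.99 + £283,577.53 = £298,854.89.

£298,854.89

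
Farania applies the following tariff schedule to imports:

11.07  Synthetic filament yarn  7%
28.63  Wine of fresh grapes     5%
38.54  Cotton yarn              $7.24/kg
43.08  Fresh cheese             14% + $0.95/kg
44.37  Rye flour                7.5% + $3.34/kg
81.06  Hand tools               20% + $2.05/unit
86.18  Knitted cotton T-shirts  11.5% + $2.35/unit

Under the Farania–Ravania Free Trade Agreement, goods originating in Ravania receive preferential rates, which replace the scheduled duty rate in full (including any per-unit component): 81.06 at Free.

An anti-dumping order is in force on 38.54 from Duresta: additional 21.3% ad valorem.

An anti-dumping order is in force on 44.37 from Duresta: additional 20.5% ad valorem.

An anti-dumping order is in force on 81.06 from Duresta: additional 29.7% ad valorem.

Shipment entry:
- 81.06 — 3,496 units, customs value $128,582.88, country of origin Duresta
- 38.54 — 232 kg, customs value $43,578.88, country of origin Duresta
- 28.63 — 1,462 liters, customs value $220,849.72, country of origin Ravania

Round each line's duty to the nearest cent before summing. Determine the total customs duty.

Line 1 (81.06, Duresta, 3,496 units, $128,582.88):
Base rate for 81.06 is 20% + $2.05/unit.
81.06 has an FTA preferential rate, but origin Duresta is not Ravania; base rate stands.
Additional duty on 81.06 from Duresta: +29.7%. Applied ad valorem rate: 20% + 29.7% = 49.7%.
Duty = $128,582.88 × 49.7% + 3,496 × $2.05 = $71,072.49.
Line 2 (38.54, Duresta, 232 kg, $43,578.88):
Base rate for 38.54 is $7.24/kg.
Additional duty on 38.54 from Duresta: +21.3% ad valorem. Applied ad valorem rate = 21.3%.
Duty = $43,578.88 × 21.3% + 232 × $7.24 = $10,961.98.
Line 3 (28.63, Ravania, 1,462 liters, $220,849.72):
Base rate for 28.63 is 5%.
Origin Ravania is the FTA partner but 28.63 is not on the preference list; base rate stands.
Duty = $220,849.72 × 5% = $11,042.49.
Total = $71,072.49 + $10,961.98 + $11,042.49 = $93,076.96.

$93,076.96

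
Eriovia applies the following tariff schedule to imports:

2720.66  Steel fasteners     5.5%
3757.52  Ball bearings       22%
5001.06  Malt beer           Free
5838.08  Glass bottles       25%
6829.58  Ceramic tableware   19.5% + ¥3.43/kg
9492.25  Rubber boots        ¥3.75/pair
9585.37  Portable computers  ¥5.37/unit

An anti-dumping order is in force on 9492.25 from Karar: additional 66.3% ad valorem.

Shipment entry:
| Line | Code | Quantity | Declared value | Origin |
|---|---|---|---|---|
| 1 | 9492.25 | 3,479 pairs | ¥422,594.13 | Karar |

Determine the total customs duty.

¥293,226.16

Line 1 (9492.25, Karar, 3,479 pairs, ¥422,594.13):
Base rate for 9492.25 is ¥3.75/pair.
Additional duty on 9492.25 from Karar: +66.3% ad valorem. Applied ad valorem rate = 66.3%.
Duty = ¥422,594.13 × 66.3% + 3,479 × ¥3.75 = ¥293,226.16.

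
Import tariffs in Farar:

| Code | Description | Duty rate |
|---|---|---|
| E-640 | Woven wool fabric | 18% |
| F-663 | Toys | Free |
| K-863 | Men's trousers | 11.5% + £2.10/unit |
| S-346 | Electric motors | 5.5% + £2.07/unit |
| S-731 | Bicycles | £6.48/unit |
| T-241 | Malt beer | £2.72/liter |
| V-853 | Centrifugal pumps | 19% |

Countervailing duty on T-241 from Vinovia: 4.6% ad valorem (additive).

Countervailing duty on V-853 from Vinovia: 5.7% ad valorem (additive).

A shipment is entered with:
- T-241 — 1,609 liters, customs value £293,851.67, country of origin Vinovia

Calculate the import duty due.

Line 1 (T-241, Vinovia, 1,609 liters, £293,851.67):
Base rate for T-241 is £2.72/liter.
Additional duty on T-241 from Vinovia: +4.6% ad valorem. Applied ad valorem rate = 4.6%.
Duty = £293,851.67 × 4.6% + 1,609 × £2.72 = £17,893.66.

£17,893.66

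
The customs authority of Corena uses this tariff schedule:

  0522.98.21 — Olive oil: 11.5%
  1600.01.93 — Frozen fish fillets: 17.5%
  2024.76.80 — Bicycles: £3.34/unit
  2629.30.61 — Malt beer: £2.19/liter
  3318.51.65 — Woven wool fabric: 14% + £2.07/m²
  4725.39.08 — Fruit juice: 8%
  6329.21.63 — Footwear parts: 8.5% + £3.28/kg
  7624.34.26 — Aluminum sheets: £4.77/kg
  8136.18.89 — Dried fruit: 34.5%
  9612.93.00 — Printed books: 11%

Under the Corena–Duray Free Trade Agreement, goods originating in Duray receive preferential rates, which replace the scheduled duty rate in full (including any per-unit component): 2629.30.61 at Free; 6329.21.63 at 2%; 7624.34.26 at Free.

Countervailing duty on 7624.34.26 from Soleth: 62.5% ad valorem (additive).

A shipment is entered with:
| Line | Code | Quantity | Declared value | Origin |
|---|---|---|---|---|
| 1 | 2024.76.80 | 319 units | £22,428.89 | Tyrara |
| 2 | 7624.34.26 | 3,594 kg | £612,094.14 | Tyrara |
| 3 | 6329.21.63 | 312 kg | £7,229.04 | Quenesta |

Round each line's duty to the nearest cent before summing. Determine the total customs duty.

£19,846.67

Line 1 (2024.76.80, Tyrara, 319 units, £22,428.89):
Base rate for 2024.76.80 is £3.34/unit.
Duty = 319 × £3.34 = £1,065.46.
Line 2 (7624.34.26, Tyrara, 3,594 kg, £612,094.14):
Base rate for 7624.34.26 is £4.77/kg.
7624.34.26 has an FTA preferential rate, but origin Tyrara is not Duray; base rate stands.
The additional-duty order on 7624.34.26 targets Soleth, not Tyrara; it does not apply.
Duty = 3,594 × £4.77 = £17,143.38.
Line 3 (6329.21.63, Quenesta, 312 kg, £7,229.04):
Base rate for 6329.21.63 is 8.5% + £3.28/kg.
6329.21.63 has an FTA preferential rate, but origin Quenesta is not Duray; base rate stands.
Duty = £7,229.04 × 8.5% + 312 × £3.28 = £1,637.83.
Total = £1,065.46 + £17,143.38 + £1,637.83 = £19,846.67.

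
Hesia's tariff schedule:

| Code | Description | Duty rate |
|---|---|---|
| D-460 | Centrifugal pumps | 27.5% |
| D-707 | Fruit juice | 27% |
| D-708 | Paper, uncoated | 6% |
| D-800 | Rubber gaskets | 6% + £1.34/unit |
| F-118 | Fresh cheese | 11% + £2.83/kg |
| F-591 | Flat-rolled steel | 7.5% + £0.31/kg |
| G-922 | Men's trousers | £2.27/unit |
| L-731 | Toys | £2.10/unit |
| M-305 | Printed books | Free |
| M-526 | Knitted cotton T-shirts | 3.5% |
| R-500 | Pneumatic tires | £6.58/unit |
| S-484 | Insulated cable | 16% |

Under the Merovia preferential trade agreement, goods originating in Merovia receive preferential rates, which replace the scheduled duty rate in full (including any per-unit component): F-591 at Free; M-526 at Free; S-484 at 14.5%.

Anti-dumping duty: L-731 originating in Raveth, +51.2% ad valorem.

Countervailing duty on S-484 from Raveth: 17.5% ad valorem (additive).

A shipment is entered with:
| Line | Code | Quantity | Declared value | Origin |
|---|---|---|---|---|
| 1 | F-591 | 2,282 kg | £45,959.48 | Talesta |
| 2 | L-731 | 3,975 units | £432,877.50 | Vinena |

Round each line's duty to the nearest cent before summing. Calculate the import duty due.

Line 1 (F-591, Talesta, 2,282 kg, £45,959.48):
Base rate for F-591 is 7.5% + £0.31/kg.
F-591 has an FTA preferential rate, but origin Talesta is not Merovia; base rate stands.
Duty = £45,959.48 × 7.5% + 2,282 × £0.31 = £4,154.38.
Line 2 (L-731, Vinena, 3,975 units, £432,877.50):
Base rate for L-731 is £2.10/unit.
The additional-duty order on L-731 targets Raveth, not Vinena; it does not apply.
Duty = 3,975 × £2.10 = £8,347.50.
Total = £4,154.38 + £8,347.50 = £12,501.88.

£12,501.88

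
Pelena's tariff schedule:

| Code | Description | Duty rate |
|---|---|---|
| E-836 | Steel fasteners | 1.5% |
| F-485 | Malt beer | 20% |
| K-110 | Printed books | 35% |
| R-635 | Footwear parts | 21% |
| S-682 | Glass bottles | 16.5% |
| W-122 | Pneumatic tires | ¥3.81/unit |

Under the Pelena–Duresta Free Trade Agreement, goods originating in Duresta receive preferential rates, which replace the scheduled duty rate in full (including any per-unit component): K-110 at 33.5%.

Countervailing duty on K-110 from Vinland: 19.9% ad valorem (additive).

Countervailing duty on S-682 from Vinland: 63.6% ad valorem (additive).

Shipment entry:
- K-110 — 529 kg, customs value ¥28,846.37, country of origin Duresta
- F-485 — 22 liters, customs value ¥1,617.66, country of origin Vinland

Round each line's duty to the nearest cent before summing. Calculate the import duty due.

Line 1 (K-110, Duresta, 529 kg, ¥28,846.37):
Base rate for K-110 is 35%.
Origin Duresta qualifies under the Pelena–Duresta agreement and K-110 is covered: preferential rate 33.5% applies instead.
The additional-duty order on K-110 targets Vinland, not Duresta; it does not apply.
Duty = ¥28,846.37 × 33.5% = ¥9,663.53.
Line 2 (F-485, Vinland, 22 liters, ¥1,617.66):
Base rate for F-485 is 20%.
Duty = ¥1,617.66 × 20% = ¥323.53.
Total = ¥9,663.53 + ¥323.53 = ¥9,987.06.

¥9,987.06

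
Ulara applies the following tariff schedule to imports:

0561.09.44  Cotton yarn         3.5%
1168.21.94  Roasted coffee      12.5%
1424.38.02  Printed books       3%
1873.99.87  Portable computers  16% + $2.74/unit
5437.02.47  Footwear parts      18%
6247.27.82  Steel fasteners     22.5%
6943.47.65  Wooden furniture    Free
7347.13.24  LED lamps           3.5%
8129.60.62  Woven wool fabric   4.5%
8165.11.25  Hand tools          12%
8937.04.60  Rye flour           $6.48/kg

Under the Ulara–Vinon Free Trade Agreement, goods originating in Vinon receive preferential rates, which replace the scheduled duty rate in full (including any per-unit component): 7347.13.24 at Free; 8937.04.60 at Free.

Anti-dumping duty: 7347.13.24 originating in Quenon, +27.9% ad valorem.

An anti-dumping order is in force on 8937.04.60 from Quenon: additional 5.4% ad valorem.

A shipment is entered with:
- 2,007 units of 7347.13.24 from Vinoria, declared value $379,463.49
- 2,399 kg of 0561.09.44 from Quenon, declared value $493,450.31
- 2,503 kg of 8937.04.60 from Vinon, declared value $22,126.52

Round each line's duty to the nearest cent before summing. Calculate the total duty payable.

$30,551.98

Line 1 (7347.13.24, Vinoria, 2,007 units, $379,463.49):
Base rate for 7347.13.24 is 3.5%.
7347.13.24 has an FTA preferential rate, but origin Vinoria is not Vinon; base rate stands.
The additional-duty order on 7347.13.24 targets Quenon, not Vinoria; it does not apply.
Duty = $379,463.49 × 3.5% = $13,281.22.
Line 2 (0561.09.44, Quenon, 2,399 kg, $493,450.31):
Base rate for 0561.09.44 is 3.5%.
Duty = $493,450.31 × 3.5% = $17,270.76.
Line 3 (8937.04.60, Vinon, 2,503 kg, $22,126.52):
Base rate for 8937.04.60 is $6.48/kg.
Origin Vinon qualifies under the Ulara–Vinon agreement and 8937.04.60 is covered: preferential rate Free applies instead.
The additional-duty order on 8937.04.60 targets Quenon, not Vinon; it does not apply.
Duty = $22,126.52 × 0% = $0.00.
Total = $13,281.22 + $17,270.76 + $0.00 = $30,551.98.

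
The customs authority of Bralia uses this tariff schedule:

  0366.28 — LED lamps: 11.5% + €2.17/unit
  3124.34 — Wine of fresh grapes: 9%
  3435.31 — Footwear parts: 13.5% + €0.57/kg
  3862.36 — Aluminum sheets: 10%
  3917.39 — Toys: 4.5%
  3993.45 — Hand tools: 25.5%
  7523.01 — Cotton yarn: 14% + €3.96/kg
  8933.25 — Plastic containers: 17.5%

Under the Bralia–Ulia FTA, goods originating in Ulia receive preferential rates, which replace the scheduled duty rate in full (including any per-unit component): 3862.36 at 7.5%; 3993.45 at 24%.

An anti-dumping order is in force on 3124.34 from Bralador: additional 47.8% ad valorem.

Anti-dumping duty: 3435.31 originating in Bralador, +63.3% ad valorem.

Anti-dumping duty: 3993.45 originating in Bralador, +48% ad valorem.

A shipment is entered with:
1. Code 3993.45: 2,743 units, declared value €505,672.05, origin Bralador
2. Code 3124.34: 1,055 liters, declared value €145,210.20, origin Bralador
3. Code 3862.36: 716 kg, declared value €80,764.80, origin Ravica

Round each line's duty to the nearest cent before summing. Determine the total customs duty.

Line 1 (3993.45, Bralador, 2,743 units, €505,672.05):
Base rate for 3993.45 is 25.5%.
3993.45 has an FTA preferential rate, but origin Bralador is not Ulia; base rate stands.
Additional duty on 3993.45 from Bralador: +48%. Applied ad valorem rate: 25.5% + 48% = 73.5%.
Duty = €505,672.05 × 73.5% = €371,668.96.
Line 2 (3124.34, Bralador, 1,055 liters, €145,210.20):
Base rate for 3124.34 is 9%.
Additional duty on 3124.34 from Bralador: +47.8%. Applied ad valorem rate: 9% + 47.8% = 56.8%.
Duty = €145,210.20 × 56.8% = €82,479.39.
Line 3 (3862.36, Ravica, 716 kg, €80,764.80):
Base rate for 3862.36 is 10%.
3862.36 has an FTA preferential rate, but origin Ravica is not Ulia; base rate stands.
Duty = €80,764.80 × 10% = €8,076.48.
Total = €371,668.96 + €82,479.39 + €8,076.48 = €462,224.83.

€462,224.83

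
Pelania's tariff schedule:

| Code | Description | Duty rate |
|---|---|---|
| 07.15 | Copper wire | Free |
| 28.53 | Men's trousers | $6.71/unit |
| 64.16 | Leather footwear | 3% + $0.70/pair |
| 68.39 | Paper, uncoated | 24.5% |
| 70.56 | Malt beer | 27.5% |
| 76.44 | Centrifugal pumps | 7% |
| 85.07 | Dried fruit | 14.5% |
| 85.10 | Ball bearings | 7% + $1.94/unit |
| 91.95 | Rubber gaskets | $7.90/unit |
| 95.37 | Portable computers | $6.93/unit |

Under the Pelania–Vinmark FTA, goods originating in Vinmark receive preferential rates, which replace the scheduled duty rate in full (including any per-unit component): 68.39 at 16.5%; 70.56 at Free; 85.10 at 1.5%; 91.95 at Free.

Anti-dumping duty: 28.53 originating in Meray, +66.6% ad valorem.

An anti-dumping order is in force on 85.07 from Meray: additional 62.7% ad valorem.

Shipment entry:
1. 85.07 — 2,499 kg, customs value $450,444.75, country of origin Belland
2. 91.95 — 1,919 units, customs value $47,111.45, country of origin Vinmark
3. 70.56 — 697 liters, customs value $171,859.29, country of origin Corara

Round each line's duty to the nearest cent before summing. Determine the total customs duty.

$112,575.79

Line 1 (85.07, Belland, 2,499 kg, $450,444.75):
Base rate for 85.07 is 14.5%.
The additional-duty order on 85.07 targets Meray, not Belland; it does not apply.
Duty = $450,444.75 × 14.5% = $65,314.49.
Line 2 (91.95, Vinmark, 1,919 units, $47,111.45):
Base rate for 91.95 is $7.90/unit.
Origin Vinmark qualifies under the Pelania–Vinmark agreement and 91.95 is covered: preferential rate Free applies instead.
Duty = $47,111.45 × 0% = $0.00.
Line 3 (70.56, Corara, 697 liters, $171,859.29):
Base rate for 70.56 is 27.5%.
70.56 has an FTA preferential rate, but origin Corara is not Vinmark; base rate stands.
Duty = $171,859.29 × 27.5% = $47,261.30.
Total = $65,314.49 + $0.00 + $47,261.30 = $112,575.79.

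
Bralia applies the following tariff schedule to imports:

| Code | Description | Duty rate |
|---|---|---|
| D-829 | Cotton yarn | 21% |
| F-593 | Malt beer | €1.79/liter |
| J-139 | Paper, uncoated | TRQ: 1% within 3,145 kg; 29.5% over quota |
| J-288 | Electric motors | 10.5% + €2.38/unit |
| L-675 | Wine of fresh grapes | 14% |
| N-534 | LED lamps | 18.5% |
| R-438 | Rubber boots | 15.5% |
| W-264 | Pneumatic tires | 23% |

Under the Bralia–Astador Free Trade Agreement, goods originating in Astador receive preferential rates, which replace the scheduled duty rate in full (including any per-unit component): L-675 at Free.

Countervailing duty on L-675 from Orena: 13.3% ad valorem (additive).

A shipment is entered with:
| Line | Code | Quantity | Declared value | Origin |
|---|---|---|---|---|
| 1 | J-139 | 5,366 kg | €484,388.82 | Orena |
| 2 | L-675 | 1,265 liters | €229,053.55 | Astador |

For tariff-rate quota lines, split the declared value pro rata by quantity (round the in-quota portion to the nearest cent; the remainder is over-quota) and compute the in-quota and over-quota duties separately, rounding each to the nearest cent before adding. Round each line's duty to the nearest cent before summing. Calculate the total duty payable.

€61,983.44

Line 1 (J-139, Orena, 5,366 kg, €484,388.82):
Code J-139 is under a tariff-rate quota (threshold 3,145 kg). In-quota: 3,145 kg at 1%; over-quota: 2,221 kg at 29.5%.
Pro-rata value split: in-quota = €484,388.82 × 3,145/5,366 = €283,899.15; over-quota = €484,388.82 − €283,899.15 = €200,489.67.
In-quota duty = €283,899.15 × 1% = €2,838.99. Over-quota duty = €200,489.67 × 29.5% = €59,144.45.
Line duty = €2,838.99 + €59,144.45 = €61,983.44.
Line 2 (L-675, Astador, 1,265 liters, €229,053.55):
Base rate for L-675 is 14%.
Origin Astador qualifies under the Bralia–Astador agreement and L-675 is covered: preferential rate Free applies instead.
The additional-duty order on L-675 targets Orena, not Astador; it does not apply.
Duty = €229,053.55 × 0% = €0.00.
Total = €61,983.44 + €0.00 = €61,983.44.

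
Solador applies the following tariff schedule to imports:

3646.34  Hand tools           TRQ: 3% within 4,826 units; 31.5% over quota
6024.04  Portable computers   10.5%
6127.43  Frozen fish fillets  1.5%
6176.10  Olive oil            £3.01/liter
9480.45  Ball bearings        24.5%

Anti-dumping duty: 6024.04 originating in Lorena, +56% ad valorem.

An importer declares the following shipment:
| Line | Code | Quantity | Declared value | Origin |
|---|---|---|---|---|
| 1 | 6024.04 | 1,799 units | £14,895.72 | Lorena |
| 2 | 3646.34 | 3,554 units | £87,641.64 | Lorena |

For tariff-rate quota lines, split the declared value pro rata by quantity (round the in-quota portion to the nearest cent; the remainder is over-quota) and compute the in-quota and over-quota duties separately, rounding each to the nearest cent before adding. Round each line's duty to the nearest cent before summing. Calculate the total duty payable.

Line 1 (6024.04, Lorena, 1,799 units, £14,895.72):
Base rate for 6024.04 is 10.5%.
Additional duty on 6024.04 from Lorena: +56%. Applied ad valorem rate: 10.5% + 56% = 66.5%.
Duty = £14,895.72 × 66.5% = £9,905.65.
Line 2 (3646.34, Lorena, 3,554 units, £87,641.64):
Code 3646.34 is under a tariff-rate quota (threshold 4,826 units). Quantity 3,554 units is within the quota, so the in-quota rate 3% applies to the full value.
Duty = £87,641.64 × 3% = £2,629.25.
Total = £9,905.65 + £2,629.25 = £12,534.90.

£12,534.90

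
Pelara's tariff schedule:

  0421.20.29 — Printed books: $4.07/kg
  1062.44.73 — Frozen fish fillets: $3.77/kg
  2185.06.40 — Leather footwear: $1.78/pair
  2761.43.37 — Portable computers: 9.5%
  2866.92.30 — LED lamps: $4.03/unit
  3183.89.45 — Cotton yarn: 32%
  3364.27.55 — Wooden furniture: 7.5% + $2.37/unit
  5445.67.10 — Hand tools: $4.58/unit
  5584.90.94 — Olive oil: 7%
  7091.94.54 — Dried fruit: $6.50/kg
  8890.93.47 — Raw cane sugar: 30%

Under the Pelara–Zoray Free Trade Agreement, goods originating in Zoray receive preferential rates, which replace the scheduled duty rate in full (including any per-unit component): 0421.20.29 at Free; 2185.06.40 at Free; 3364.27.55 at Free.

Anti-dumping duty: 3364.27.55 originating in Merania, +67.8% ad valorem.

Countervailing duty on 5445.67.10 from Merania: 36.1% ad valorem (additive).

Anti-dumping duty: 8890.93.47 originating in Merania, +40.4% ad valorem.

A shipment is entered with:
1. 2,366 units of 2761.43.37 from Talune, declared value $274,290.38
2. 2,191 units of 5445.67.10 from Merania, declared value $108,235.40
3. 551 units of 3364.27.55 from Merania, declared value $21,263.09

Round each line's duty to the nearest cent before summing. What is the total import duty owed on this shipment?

Line 1 (2761.43.37, Talune, 2,366 units, $274,290.38):
Base rate for 2761.43.37 is 9.5%.
Duty = $274,290.38 × 9.5% = $26,057.59.
Line 2 (5445.67.10, Merania, 2,191 units, $108,235.40):
Base rate for 5445.67.10 is $4.58/unit.
Additional duty on 5445.67.10 from Merania: +36.1% ad valorem. Applied ad valorem rate = 36.1%.
Duty = $108,235.40 × 36.1% + 2,191 × $4.58 = $49,107.76.
Line 3 (3364.27.55, Merania, 551 units, $21,263.09):
Base rate for 3364.27.55 is 7.5% + $2.37/unit.
3364.27.55 has an FTA preferential rate, but origin Merania is not Zoray; base rate stands.
Additional duty on 3364.27.55 from Merania: +67.8%. Applied ad valorem rate: 7.5% + 67.8% = 75.3%.
Duty = $21,263.09 × 75.3% + 551 × $2.37 = $17,316.98.
Total = $26,057.59 + $49,107.76 + $17,316.98 = $92,482.33.

$92,482.33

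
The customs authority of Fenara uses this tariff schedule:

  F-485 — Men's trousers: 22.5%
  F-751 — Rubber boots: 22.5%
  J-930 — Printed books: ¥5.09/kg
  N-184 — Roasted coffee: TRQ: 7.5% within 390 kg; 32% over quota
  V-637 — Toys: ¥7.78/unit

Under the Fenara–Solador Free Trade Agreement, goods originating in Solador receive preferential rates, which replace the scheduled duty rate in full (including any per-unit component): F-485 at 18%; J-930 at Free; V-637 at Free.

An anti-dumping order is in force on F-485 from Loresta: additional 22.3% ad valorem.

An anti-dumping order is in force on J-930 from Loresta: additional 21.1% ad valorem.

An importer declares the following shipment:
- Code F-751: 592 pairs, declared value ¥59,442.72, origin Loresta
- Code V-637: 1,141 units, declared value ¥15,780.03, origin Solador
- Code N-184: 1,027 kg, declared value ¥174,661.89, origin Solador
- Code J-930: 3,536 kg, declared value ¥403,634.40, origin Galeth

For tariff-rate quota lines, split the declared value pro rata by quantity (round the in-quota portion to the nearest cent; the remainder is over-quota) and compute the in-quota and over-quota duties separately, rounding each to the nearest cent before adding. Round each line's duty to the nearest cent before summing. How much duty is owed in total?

¥71,014.47

Line 1 (F-751, Loresta, 592 pairs, ¥59,442.72):
Base rate for F-751 is 22.5%.
Duty = ¥59,442.72 × 22.5% = ¥13,374.61.
Line 2 (V-637, Solador, 1,141 units, ¥15,780.03):
Base rate for V-637 is ¥7.78/unit.
Origin Solador qualifies under the Fenara–Solador agreement and V-637 is covered: preferential rate Free applies instead.
Duty = ¥15,780.03 × 0% = ¥0.00.
Line 3 (N-184, Solador, 1,027 kg, ¥174,661.89):
Code N-184 is under a tariff-rate quota (threshold 390 kg). In-quota: 390 kg at 7.5%; over-quota: 637 kg at 32%.
Pro-rata value split: in-quota = ¥174,661.89 × 390/1,027 = ¥66,327.30; over-quota = ¥174,661.89 − ¥66,327.30 = ¥108,334.59.
In-quota duty = ¥66,327.30 × 7.5% = ¥4,974.55. Over-quota duty = ¥108,334.59 × 32% = ¥34,667.07.
Line duty = ¥4,974.55 + ¥34,667.07 = ¥39,641.62.
Line 4 (J-930, Galeth, 3,536 kg, ¥403,634.40):
Base rate for J-930 is ¥5.09/kg.
J-930 has an FTA preferential rate, but origin Galeth is not Solador; base rate stands.
The additional-duty order on J-930 targets Loresta, not Galeth; it does not apply.
Duty = 3,536 × ¥5.09 = ¥17,998.24.
Total = ¥13,374.61 + ¥0.00 + ¥39,641.62 + ¥17,998.24 = ¥71,014.47.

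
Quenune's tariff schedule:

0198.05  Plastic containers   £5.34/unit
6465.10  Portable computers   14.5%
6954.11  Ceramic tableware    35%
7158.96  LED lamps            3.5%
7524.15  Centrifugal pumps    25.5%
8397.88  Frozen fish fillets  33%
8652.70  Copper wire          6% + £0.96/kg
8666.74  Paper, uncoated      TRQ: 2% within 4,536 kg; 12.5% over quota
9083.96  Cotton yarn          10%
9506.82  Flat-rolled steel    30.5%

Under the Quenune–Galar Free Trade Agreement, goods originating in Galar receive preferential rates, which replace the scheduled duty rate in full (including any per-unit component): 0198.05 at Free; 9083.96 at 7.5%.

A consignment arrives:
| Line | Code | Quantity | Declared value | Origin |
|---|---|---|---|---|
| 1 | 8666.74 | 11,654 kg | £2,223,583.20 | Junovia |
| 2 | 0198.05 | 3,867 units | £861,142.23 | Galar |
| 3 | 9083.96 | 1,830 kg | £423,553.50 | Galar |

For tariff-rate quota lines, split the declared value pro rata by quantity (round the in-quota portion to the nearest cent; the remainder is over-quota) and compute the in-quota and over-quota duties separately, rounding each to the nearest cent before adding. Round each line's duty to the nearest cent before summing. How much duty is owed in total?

Line 1 (8666.74, Junovia, 11,654 kg, £2,223,583.20):
Code 8666.74 is under a tariff-rate quota (threshold 4,536 kg). In-quota: 4,536 kg at 2%; over-quota: 7,118 kg at 12.5%.
Pro-rata value split: in-quota = £2,223,583.20 × 4,536/11,654 = £865,468.80; over-quota = £2,223,583.20 − £865,468.80 = £1,358,114.40.
In-quota duty = £865,468.80 × 2% = £17,309.38. Over-quota duty = £1,358,114.40 × 12.5% = £169,764.30.
Line duty = £17,309.38 + £169,764.30 = £187,073.68.
Line 2 (0198.05, Galar, 3,867 units, £861,142.23):
Base rate for 0198.05 is £5.34/unit.
Origin Galar qualifies under the Quenune–Galar agreement and 0198.05 is covered: preferential rate Free applies instead.
Duty = £861,142.23 × 0% = £0.00.
Line 3 (9083.96, Galar, 1,830 kg, £423,553.50):
Base rate for 9083.96 is 10%.
Origin Galar qualifies under the Quenune–Galar agreement and 9083.96 is covered: preferential rate 7.5% applies instead.
Duty = £423,553.50 × 7.5% = £31,766.51.
Total = £187,073.68 + £0.00 + £31,766.51 = £218,840.19.

£218,840.19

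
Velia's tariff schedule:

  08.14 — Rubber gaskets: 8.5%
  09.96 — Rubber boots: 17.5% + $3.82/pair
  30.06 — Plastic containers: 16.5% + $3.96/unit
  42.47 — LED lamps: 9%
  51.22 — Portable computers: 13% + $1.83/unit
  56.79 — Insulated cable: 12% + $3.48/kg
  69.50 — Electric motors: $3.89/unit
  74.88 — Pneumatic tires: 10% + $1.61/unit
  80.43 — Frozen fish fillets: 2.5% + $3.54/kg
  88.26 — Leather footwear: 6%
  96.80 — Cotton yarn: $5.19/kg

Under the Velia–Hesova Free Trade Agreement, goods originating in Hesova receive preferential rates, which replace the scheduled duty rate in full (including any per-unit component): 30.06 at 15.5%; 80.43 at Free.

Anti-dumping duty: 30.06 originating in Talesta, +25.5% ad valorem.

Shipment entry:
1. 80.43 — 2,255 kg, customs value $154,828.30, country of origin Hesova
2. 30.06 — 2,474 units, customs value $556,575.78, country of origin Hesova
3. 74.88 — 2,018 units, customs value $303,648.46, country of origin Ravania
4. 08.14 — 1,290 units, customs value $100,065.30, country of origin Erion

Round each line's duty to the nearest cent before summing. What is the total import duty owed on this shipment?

Line 1 (80.43, Hesova, 2,255 kg, $154,828.30):
Base rate for 80.43 is 2.5% + $3.54/kg.
Origin Hesova qualifies under the Velia–Hesova agreement and 80.43 is covered: preferential rate Free applies instead.
Duty = $154,828.30 × 0% = $0.00.
Line 2 (30.06, Hesova, 2,474 units, $556,575.78):
Base rate for 30.06 is 16.5% + $3.96/unit.
Origin Hesova qualifies under the Velia–Hesova agreement and 30.06 is covered: preferential rate 15.5% applies instead.
The additional-duty order on 30.06 targets Talesta, not Hesova; it does not apply.
Duty = $556,575.78 × 15.5% = $86,269.25.
Line 3 (74.88, Ravania, 2,018 units, $303,648.46):
Base rate for 74.88 is 10% + $1.61/unit.
Duty = $303,648.46 × 10% + 2,018 × $1.61 = $33,613.83.
Line 4 (08.14, Erion, 1,290 units, $100,065.30):
Base rate for 08.14 is 8.5%.
Duty = $100,065.30 × 8.5% = $8,505.55.
Total = $0.00 + $86,269.25 + $33,613.83 + $8,505.55 = $128,388.63.

$128,388.63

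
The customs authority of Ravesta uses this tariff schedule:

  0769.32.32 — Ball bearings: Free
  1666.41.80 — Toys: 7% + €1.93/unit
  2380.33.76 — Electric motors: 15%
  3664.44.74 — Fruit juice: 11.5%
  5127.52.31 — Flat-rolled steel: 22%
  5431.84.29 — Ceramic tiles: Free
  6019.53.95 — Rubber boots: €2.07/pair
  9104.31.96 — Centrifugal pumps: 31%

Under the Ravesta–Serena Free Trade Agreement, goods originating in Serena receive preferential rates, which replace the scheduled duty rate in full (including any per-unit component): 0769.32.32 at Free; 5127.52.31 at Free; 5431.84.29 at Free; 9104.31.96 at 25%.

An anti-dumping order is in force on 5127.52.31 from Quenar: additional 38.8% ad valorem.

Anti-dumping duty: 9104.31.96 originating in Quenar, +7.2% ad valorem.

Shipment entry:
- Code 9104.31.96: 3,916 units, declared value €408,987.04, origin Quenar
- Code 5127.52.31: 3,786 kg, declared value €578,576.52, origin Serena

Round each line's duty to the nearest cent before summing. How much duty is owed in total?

€156,233.05

Line 1 (9104.31.96, Quenar, 3,916 units, €408,987.04):
Base rate for 9104.31.96 is 31%.
9104.31.96 has an FTA preferential rate, but origin Quenar is not Serena; base rate stands.
Additional duty on 9104.31.96 from Quenar: +7.2%. Applied ad valorem rate: 31% + 7.2% = 38.2%.
Duty = €408,987.04 × 38.2% = €156,233.05.
Line 2 (5127.52.31, Serena, 3,786 kg, €578,576.52):
Base rate for 5127.52.31 is 22%.
Origin Serena qualifies under the Ravesta–Serena agreement and 5127.52.31 is covered: preferential rate Free applies instead.
The additional-duty order on 5127.52.31 targets Quenar, not Serena; it does not apply.
Duty = €578,576.52 × 0% = €0.00.
Total = €156,233.05 + €0.00 = €156,233.05.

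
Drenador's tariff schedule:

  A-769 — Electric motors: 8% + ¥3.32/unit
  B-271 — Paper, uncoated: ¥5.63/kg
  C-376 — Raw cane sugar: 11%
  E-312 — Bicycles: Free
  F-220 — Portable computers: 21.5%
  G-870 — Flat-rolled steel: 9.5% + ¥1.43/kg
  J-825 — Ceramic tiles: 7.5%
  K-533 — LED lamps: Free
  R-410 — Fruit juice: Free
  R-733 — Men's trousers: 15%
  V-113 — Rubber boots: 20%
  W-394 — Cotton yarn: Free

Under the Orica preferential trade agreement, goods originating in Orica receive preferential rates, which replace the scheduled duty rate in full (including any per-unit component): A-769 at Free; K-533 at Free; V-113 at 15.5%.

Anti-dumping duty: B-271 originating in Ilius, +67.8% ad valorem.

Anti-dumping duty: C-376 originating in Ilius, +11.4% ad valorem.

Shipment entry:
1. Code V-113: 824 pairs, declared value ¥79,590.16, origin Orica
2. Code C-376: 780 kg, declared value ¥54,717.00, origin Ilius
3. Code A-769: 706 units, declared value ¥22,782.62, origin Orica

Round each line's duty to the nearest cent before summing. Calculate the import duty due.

¥24,593.08

Line 1 (V-113, Orica, 824 pairs, ¥79,590.16):
Base rate for V-113 is 20%.
Origin Orica qualifies under the Drenador–Orica agreement and V-113 is covered: preferential rate 15.5% applies instead.
Duty = ¥79,590.16 × 15.5% = ¥12,336.47.
Line 2 (C-376, Ilius, 780 kg, ¥54,717.00):
Base rate for C-376 is 11%.
Additional duty on C-376 from Ilius: +11.4%. Applied ad valorem rate: 11% + 11.4% = 22.4%.
Duty = ¥54,717.00 × 22.4% = ¥12,256.61.
Line 3 (A-769, Orica, 706 units, ¥22,782.62):
Base rate for A-769 is 8% + ¥3.32/unit.
Origin Orica qualifies under the Drenador–Orica agreement and A-769 is covered: preferential rate Free applies instead.
Duty = ¥22,782.62 × 0% = ¥0.00.
Total = ¥12,336.47 + ¥12,256.61 + ¥0.00 = ¥24,593.08.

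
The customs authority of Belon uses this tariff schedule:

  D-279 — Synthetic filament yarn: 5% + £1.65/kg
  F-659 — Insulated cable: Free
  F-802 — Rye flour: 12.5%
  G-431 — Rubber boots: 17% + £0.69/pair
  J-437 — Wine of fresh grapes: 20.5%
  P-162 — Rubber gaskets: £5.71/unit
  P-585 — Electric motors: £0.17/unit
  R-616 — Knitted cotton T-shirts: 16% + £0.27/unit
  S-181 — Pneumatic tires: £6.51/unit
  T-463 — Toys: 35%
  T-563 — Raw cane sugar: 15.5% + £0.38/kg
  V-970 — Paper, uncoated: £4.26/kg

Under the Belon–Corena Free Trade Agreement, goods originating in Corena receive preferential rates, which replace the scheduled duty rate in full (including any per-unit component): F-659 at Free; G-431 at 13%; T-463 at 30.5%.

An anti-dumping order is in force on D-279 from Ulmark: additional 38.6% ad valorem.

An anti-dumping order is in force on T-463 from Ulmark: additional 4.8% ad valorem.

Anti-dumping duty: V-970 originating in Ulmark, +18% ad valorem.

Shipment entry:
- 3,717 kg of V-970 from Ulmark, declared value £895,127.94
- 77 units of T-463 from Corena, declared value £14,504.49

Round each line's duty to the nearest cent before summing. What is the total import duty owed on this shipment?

Line 1 (V-970, Ulmark, 3,717 kg, £895,127.94):
Base rate for V-970 is £4.26/kg.
Additional duty on V-970 from Ulmark: +18% ad valorem. Applied ad valorem rate = 18%.
Duty = £895,127.94 × 18% + 3,717 × £4.26 = £176,957.45.
Line 2 (T-463, Corena, 77 units, £14,504.49):
Base rate for T-463 is 35%.
Origin Corena qualifies under the Belon–Corena agreement and T-463 is covered: preferential rate 30.5% applies instead.
The additional-duty order on T-463 targets Ulmark, not Corena; it does not apply.
Duty = £14,504.49 × 30.5% = £4,423.87.
Total = £176,957.45 + £4,423.87 = £181,381.32.

£181,381.32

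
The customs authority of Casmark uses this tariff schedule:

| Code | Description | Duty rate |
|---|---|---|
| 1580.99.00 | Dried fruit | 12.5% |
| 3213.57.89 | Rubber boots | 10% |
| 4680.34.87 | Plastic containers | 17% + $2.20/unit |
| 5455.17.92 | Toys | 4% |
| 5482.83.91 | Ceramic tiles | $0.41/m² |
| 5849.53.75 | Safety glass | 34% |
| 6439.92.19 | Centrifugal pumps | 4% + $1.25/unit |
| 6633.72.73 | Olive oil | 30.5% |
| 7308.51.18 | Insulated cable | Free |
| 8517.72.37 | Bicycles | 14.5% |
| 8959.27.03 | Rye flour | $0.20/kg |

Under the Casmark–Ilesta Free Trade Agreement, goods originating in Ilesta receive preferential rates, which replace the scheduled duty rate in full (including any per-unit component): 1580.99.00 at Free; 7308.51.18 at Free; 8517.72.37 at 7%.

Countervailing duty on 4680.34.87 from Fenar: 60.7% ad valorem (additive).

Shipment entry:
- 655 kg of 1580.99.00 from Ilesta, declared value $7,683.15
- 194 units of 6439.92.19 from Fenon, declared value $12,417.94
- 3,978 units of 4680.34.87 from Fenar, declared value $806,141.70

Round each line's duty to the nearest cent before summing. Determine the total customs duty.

$635,862.92

Line 1 (1580.99.00, Ilesta, 655 kg, $7,683.15):
Base rate for 1580.99.00 is 12.5%.
Origin Ilesta qualifies under the Casmark–Ilesta agreement and 1580.99.00 is covered: preferential rate Free applies instead.
Duty = $7,683.15 × 0% = $0.00.
Line 2 (6439.92.19, Fenon, 194 units, $12,417.94):
Base rate for 6439.92.19 is 4% + $1.25/unit.
Duty = $12,417.94 × 4% + 194 × $1.25 = $739.22.
Line 3 (4680.34.87, Fenar, 3,978 units, $806,141.70):
Base rate for 4680.34.87 is 17% + $2.20/unit.
Additional duty on 4680.34.87 from Fenar: +60.7%. Applied ad valorem rate: 17% + 60.7% = 77.7%.
Duty = $806,141.70 × 77.7% + 3,978 × $2.20 = $635,123.70.
Total = $0.00 + $739.22 + $635,123.70 = $635,862.92.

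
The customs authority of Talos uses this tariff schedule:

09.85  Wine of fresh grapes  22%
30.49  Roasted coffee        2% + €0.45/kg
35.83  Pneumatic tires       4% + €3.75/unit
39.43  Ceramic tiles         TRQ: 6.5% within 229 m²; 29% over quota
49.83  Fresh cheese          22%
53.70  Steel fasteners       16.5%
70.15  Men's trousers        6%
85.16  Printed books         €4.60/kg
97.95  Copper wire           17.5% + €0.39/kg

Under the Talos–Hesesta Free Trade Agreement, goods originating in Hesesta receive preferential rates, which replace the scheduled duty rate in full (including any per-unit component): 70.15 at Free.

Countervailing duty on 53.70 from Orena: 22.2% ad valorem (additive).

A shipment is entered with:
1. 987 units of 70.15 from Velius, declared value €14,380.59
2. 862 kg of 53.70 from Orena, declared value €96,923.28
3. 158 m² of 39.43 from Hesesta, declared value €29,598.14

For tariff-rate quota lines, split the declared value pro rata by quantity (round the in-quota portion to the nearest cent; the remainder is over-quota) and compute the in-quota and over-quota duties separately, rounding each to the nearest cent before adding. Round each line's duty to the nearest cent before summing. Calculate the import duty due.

Line 1 (70.15, Velius, 987 units, €14,380.59):
Base rate for 70.15 is 6%.
70.15 has an FTA preferential rate, but origin Velius is not Hesesta; base rate stands.
Duty = €14,380.59 × 6% = €862.84.
Line 2 (53.70, Orena, 862 kg, €96,923.28):
Base rate for 53.70 is 16.5%.
Additional duty on 53.70 from Orena: +22.2%. Applied ad valorem rate: 16.5% + 22.2% = 38.7%.
Duty = €96,923.28 × 38.7% = €37,509.31.
Line 3 (39.43, Hesesta, 158 m², €29,598.14):
Code 39.43 is under a tariff-rate quota (threshold 229 m²). Quantity 158 m² is within the quota, so the in-quota rate 6.5% applies to the full value.
Duty = €29,598.14 × 6.5% = €1,923.88.
Total = €862.84 + €37,509.31 + €1,923.88 = €40,296.03.

€40,296.03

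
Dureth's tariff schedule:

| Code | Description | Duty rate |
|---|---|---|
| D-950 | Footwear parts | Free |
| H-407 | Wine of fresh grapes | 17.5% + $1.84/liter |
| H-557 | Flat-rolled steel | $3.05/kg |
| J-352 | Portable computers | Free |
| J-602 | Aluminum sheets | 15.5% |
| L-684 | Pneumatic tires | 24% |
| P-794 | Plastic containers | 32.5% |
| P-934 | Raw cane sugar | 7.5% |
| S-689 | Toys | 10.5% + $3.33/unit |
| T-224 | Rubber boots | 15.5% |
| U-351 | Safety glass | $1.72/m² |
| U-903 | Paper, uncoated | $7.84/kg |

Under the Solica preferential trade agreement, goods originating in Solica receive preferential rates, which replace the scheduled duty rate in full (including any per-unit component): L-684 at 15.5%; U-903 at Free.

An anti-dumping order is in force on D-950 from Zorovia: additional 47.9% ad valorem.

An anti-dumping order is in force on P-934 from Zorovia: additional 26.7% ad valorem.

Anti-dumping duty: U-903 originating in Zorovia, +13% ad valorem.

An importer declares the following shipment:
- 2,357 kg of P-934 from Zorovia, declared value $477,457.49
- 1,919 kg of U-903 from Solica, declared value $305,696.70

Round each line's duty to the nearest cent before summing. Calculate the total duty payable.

Line 1 (P-934, Zorovia, 2,357 kg, $477,457.49):
Base rate for P-934 is 7.5%.
Additional duty on P-934 from Zorovia: +26.7%. Applied ad valorem rate: 7.5% + 26.7% = 34.2%.
Duty = $477,457.49 × 34.2% = $163,290.46.
Line 2 (U-903, Solica, 1,919 kg, $305,696.70):
Base rate for U-903 is $7.84/kg.
Origin Solica qualifies under the Dureth–Solica agreement and U-903 is covered: preferential rate Free applies instead.
The additional-duty order on U-903 targets Zorovia, not Solica; it does not apply.
Duty = $305,696.70 × 0% = $0.00.
Total = $163,290.46 + $0.00 = $163,290.46.

$163,290.46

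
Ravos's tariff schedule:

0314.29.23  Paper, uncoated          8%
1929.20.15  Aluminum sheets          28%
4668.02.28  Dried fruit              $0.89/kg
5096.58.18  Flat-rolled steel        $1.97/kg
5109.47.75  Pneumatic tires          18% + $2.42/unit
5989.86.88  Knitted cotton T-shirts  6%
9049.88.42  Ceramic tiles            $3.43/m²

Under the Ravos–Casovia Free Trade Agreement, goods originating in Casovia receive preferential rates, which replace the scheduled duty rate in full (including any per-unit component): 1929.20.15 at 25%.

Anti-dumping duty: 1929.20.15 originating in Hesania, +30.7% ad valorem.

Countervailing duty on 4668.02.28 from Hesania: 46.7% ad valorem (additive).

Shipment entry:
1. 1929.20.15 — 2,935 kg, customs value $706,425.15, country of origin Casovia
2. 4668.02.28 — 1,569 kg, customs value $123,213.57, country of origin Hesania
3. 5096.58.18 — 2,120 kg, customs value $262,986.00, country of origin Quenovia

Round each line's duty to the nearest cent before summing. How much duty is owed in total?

Line 1 (1929.20.15, Casovia, 2,935 kg, $706,425.15):
Base rate for 1929.20.15 is 28%.
Origin Casovia qualifies under the Ravos–Casovia agreement and 1929.20.15 is covered: preferential rate 25% applies instead.
The additional-duty order on 1929.20.15 targets Hesania, not Casovia; it does not apply.
Duty = $706,425.15 × 25% = $176,606.29.
Line 2 (4668.02.28, Hesania, 1,569 kg, $123,213.57):
Base rate for 4668.02.28 is $0.89/kg.
Additional duty on 4668.02.28 from Hesania: +46.7% ad valorem. Applied ad valorem rate = 46.7%.
Duty = $123,213.57 × 46.7% + 1,569 × $0.89 = $58,937.15.
Line 3 (5096.58.18, Quenovia, 2,120 kg, $262,986.00):
Base rate for 5096.58.18 is $1.97/kg.
Duty = 2,120 × $1.97 = $4,176.40.
Total = $176,606.29 + $58,937.15 + $4,176.40 = $239,719.84.

$239,719.84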